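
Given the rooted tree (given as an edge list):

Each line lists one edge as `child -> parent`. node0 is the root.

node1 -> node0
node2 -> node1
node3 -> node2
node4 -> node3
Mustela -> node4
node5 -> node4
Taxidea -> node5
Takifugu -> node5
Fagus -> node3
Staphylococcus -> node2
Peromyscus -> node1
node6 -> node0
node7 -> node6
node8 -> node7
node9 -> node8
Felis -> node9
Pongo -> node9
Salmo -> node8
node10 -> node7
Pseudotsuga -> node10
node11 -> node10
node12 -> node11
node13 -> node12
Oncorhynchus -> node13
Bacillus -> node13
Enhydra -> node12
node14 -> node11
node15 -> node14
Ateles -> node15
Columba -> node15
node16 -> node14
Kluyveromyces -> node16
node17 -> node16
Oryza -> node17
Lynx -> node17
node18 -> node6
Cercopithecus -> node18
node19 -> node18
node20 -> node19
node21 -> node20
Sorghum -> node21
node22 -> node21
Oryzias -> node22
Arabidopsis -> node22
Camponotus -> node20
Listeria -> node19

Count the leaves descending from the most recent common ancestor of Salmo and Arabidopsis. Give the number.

The MRCA of Salmo and Arabidopsis is the node subtending ((((Felis,Pongo),Salmo),(Pseudotsuga,(((Oncorhynchus,Bacillus),Enhydra),((Ateles,Columba),(Kluyveromyces,(Oryza,Lynx)))))),(Cercopithecus,(((Sorghum,(Oryzias,Arabidopsis)),Camponotus),Listeria))).
That clade contains 18 terminal taxa: Arabidopsis, Ateles, Bacillus, Camponotus, Cercopithecus, Columba, Enhydra, Felis, Kluyveromyces, Listeria, Lynx, Oncorhynchus, Oryza, Oryzias, Pongo, Pseudotsuga, Salmo, Sorghum.

18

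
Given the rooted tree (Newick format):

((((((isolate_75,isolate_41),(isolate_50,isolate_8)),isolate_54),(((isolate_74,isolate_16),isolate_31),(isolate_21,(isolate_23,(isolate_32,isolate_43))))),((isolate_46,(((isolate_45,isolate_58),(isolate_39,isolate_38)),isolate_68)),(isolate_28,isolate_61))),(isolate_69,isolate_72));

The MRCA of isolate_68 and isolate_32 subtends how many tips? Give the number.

The MRCA of isolate_68 and isolate_32 is the node subtending (((((isolate_75,isolate_41),(isolate_50,isolate_8)),isolate_54),(((isolate_74,isolate_16),isolate_31),(isolate_21,(isolate_23,(isolate_32,isolate_43))))),((isolate_46,(((isolate_45,isolate_58),(isolate_39,isolate_38)),isolate_68)),(isolate_28,isolate_61))).
That clade contains 20 terminal taxa: isolate_16, isolate_21, isolate_23, isolate_28, isolate_31, isolate_32, isolate_38, isolate_39, isolate_41, isolate_43, isolate_45, isolate_46, isolate_50, isolate_54, isolate_58, isolate_61, isolate_68, isolate_74, isolate_75, isolate_8.

20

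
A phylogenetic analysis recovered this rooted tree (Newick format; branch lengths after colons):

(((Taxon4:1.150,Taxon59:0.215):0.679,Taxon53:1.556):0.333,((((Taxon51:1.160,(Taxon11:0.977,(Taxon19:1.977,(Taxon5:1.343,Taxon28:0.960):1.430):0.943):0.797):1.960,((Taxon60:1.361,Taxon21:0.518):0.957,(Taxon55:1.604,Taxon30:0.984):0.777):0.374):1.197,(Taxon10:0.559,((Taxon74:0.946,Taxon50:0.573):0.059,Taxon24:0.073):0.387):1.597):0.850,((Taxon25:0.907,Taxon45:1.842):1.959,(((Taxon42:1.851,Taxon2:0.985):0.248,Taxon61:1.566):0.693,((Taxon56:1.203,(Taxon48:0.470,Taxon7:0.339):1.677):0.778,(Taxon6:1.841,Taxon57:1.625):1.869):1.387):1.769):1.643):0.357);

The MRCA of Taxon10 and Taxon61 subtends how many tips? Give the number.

23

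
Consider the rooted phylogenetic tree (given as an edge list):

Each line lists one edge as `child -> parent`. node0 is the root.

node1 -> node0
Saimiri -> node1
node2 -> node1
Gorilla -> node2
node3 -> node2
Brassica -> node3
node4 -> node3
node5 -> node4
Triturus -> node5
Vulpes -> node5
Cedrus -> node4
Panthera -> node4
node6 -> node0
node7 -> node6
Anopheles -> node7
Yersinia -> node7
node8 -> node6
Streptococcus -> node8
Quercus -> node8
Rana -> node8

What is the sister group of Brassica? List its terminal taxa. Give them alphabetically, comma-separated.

Cedrus, Panthera, Triturus, Vulpes

Brassica attaches to the tree at the node subtending (Brassica,((Triturus,Vulpes),Cedrus,Panthera)).
The other lineage descending from that same node — the sister group — is ((Triturus,Vulpes),Cedrus,Panthera); its 4 tips in alphabetical order are the answer.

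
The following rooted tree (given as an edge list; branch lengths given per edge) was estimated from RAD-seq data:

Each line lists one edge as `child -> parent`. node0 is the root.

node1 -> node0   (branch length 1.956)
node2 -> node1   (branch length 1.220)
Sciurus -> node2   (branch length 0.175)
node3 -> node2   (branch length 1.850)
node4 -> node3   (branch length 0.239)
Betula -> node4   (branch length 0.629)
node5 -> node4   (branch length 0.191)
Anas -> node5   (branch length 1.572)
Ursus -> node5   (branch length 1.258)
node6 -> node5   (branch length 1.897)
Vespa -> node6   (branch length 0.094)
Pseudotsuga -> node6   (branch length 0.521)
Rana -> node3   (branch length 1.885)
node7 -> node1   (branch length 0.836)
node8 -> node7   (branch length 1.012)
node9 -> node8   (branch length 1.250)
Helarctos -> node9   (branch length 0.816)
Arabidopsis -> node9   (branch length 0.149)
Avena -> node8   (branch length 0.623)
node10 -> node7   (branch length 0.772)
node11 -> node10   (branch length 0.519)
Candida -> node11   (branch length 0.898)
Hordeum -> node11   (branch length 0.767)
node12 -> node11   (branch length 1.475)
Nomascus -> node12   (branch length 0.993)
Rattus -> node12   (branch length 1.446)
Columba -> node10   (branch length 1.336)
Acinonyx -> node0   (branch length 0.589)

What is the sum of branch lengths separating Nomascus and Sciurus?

5.990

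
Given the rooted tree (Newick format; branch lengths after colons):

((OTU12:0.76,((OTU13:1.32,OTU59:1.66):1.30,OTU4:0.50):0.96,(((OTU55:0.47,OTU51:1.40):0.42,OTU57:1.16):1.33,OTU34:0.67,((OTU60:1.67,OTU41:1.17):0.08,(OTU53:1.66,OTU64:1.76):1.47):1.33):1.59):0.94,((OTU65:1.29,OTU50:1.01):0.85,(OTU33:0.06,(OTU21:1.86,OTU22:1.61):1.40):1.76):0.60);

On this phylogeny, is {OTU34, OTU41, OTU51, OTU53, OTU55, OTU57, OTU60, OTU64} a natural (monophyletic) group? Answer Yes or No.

Yes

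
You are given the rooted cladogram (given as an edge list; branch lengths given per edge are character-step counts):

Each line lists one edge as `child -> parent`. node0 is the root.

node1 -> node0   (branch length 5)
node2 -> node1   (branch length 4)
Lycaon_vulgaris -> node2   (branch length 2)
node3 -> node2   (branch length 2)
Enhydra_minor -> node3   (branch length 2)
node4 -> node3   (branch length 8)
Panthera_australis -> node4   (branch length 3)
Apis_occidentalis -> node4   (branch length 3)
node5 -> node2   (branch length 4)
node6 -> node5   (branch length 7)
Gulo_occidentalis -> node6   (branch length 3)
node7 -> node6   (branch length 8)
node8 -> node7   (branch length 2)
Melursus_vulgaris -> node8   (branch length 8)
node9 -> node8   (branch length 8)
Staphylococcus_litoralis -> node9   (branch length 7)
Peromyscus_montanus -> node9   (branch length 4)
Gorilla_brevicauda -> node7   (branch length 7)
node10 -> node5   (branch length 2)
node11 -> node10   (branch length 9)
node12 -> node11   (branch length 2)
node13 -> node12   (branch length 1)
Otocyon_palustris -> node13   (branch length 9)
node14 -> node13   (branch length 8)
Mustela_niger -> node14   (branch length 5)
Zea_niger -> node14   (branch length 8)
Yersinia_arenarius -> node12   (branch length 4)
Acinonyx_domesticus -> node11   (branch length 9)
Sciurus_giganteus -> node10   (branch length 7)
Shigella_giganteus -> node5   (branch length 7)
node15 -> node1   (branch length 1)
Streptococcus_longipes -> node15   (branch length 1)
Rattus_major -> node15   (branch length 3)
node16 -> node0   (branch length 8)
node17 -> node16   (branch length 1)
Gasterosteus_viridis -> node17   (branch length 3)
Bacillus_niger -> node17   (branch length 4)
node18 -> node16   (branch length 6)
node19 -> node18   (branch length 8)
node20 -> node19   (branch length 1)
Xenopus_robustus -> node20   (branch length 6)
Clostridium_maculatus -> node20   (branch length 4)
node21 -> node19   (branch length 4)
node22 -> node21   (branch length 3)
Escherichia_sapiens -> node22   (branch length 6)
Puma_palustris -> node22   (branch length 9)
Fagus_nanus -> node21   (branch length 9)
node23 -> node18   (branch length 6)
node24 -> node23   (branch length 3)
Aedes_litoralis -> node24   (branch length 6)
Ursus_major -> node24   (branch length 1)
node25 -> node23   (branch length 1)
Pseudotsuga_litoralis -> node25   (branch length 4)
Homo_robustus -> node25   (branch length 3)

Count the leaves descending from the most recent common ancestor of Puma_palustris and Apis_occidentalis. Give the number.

29

The MRCA of Puma_palustris and Apis_occidentalis is the root, so the clade is the entire tree.
That clade contains 29 terminal taxa: Acinonyx_domesticus, Aedes_litoralis, Apis_occidentalis, Bacillus_niger, Clostridium_maculatus, Enhydra_minor, Escherichia_sapiens, Fagus_nanus, Gasterosteus_viridis, Gorilla_brevicauda, Gulo_occidentalis, Homo_robustus, Lycaon_vulgaris, Melursus_vulgaris, Mustela_niger, Otocyon_palustris, Panthera_australis, Peromyscus_montanus, Pseudotsuga_litoralis, Puma_palustris, Rattus_major, Sciurus_giganteus, Shigella_giganteus, Staphylococcus_litoralis, Streptococcus_longipes, Ursus_major, Xenopus_robustus, Yersinia_arenarius, Zea_niger.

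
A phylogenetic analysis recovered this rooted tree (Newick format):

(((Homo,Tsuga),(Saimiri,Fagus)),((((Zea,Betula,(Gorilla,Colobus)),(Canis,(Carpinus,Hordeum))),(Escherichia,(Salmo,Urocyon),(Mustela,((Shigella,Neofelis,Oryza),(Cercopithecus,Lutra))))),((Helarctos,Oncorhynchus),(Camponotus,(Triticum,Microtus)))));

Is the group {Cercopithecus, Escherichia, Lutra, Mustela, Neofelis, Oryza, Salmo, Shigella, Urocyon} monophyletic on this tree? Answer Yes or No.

Yes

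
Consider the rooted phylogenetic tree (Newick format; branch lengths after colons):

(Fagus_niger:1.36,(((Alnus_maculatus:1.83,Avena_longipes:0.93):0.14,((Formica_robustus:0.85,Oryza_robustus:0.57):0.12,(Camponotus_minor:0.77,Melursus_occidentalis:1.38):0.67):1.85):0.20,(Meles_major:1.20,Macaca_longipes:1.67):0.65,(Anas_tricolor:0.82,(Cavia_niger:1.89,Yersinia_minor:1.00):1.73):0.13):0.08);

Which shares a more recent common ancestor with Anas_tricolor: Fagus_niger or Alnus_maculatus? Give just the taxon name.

Alnus_maculatus

The MRCA of Anas_tricolor and Alnus_maculatus subtends (((Alnus_maculatus,Avena_longipes),((Formica_robustus,Oryza_robustus),(Camponotus_minor,Melursus_occidentalis))),(Meles_major,Macaca_longipes),(Anas_tricolor,(Cavia_niger,Yersinia_minor))) (11 taxa).
The MRCA of Anas_tricolor and Fagus_niger is the root, subtending the entire tree (12 taxa).
The first is nested inside the second, so Anas_tricolor shares a more recent common ancestor with Alnus_maculatus.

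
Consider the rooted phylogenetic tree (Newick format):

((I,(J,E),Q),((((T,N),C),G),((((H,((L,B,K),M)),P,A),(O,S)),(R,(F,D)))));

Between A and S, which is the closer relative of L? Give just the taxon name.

A

The MRCA of L and A subtends ((H,((L,B,K),M)),P,A) (7 taxa).
The MRCA of L and S subtends (((H,((L,B,K),M)),P,A),(O,S)) (9 taxa).
The first is nested inside the second, so L shares a more recent common ancestor with A.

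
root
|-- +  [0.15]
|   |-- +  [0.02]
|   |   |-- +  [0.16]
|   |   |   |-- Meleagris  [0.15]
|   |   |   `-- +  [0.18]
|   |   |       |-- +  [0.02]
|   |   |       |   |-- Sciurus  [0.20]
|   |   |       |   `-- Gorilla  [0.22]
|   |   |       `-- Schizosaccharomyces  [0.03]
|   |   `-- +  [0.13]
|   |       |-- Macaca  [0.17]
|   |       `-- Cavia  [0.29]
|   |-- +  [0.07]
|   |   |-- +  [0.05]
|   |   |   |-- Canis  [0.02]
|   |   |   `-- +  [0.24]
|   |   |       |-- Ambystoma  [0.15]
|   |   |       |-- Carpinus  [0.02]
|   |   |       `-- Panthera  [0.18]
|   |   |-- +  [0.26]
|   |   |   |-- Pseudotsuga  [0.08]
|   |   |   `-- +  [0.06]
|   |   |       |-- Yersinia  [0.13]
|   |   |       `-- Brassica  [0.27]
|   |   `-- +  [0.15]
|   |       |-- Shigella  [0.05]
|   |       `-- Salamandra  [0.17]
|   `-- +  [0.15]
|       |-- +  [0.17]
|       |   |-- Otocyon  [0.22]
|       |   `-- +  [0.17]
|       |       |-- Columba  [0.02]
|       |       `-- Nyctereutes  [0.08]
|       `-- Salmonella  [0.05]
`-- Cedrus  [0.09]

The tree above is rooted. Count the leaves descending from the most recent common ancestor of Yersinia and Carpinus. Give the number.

9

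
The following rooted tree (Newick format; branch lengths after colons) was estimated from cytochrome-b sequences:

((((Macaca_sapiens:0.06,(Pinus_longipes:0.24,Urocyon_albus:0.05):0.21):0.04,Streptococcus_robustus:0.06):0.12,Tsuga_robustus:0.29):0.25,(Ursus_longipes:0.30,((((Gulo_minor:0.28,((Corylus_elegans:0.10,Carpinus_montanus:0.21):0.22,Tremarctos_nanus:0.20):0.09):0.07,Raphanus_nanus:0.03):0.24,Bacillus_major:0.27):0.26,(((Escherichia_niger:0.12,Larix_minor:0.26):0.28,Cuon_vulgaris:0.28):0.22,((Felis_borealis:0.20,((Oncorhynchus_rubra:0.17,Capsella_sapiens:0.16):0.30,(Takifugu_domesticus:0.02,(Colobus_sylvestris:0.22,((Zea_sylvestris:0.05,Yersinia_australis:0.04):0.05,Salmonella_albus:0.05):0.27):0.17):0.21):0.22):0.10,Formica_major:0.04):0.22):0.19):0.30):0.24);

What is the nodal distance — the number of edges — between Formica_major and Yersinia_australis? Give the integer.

8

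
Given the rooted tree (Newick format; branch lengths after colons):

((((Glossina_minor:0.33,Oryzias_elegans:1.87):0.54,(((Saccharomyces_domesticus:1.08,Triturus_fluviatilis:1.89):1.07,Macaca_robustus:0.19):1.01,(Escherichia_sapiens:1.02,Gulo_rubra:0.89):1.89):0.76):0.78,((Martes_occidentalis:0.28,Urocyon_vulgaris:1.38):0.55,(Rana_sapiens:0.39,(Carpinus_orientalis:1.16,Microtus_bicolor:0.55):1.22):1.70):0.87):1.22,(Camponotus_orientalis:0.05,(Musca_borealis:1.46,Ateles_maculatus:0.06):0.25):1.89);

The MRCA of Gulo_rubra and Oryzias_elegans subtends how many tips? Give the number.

The MRCA of Gulo_rubra and Oryzias_elegans is the node subtending ((Glossina_minor,Oryzias_elegans),(((Saccharomyces_domesticus,Triturus_fluviatilis),Macaca_robustus),(Escherichia_sapiens,Gulo_rubra))).
That clade contains 7 terminal taxa: Escherichia_sapiens, Glossina_minor, Gulo_rubra, Macaca_robustus, Oryzias_elegans, Saccharomyces_domesticus, Triturus_fluviatilis.

7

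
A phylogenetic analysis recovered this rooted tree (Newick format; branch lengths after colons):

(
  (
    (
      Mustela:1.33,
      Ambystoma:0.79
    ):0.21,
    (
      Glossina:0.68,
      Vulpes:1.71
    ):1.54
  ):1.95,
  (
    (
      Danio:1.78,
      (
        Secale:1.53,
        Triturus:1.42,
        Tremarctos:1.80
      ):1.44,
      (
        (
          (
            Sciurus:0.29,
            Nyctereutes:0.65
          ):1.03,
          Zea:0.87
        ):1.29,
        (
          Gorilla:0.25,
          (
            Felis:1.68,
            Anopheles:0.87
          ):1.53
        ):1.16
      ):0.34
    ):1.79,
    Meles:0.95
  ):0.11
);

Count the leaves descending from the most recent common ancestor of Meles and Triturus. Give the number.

11

The MRCA of Meles and Triturus is the node subtending ((Danio,(Secale,Triturus,Tremarctos),(((Sciurus,Nyctereutes),Zea),(Gorilla,(Felis,Anopheles)))),Meles).
That clade contains 11 terminal taxa: Anopheles, Danio, Felis, Gorilla, Meles, Nyctereutes, Sciurus, Secale, Tremarctos, Triturus, Zea.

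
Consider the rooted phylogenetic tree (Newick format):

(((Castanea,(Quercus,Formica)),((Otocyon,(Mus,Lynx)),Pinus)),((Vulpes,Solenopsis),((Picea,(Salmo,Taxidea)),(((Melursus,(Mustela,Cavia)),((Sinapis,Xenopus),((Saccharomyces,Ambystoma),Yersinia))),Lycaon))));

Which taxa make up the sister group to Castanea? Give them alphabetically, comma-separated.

Formica, Quercus

Castanea attaches to the tree at the node subtending (Castanea,(Quercus,Formica)).
The other lineage descending from that same node — the sister group — is (Quercus,Formica); its 2 tips in alphabetical order are the answer.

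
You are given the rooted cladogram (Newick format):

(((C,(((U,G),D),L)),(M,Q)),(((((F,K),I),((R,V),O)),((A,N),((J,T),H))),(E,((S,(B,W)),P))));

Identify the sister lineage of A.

A attaches to the tree at the node subtending (A,N).
The other lineage descending from that same node — the sister group — is the single tip N.

N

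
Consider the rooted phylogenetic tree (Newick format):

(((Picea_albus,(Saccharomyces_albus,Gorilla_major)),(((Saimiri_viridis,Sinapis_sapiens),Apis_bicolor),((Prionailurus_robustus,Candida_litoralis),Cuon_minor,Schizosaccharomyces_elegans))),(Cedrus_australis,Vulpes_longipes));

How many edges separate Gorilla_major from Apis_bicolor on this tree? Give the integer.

6

The MRCA of Gorilla_major and Apis_bicolor is the node subtending ((Picea_albus,(Saccharomyces_albus,Gorilla_major)),(((Saimiri_viridis,Sinapis_sapiens),Apis_bicolor),((Prionailurus_robustus,Candida_litoralis),Cuon_minor,Schizosaccharomyces_elegans))).
From Gorilla_major up to that node: 3 branches. From Apis_bicolor up to the same node: 3 branches. Total: 3 + 3 = 6.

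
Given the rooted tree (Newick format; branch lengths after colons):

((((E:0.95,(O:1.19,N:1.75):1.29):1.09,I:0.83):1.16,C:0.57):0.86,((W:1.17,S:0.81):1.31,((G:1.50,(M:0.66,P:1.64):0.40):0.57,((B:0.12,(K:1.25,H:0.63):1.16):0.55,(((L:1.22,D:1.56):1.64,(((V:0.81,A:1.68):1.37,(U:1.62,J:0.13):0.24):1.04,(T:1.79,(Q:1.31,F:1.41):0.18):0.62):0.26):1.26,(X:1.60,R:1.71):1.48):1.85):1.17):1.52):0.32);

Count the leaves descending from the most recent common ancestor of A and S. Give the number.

The MRCA of A and S is the node subtending ((W,S),((G,(M,P)),((B,(K,H)),(((L,D),(((V,A),(U,J)),(T,(Q,F)))),(X,R))))).
That clade contains 19 terminal taxa: A, B, D, F, G, H, J, K, L, M, P, Q, R, S, T, U, V, W, X.

19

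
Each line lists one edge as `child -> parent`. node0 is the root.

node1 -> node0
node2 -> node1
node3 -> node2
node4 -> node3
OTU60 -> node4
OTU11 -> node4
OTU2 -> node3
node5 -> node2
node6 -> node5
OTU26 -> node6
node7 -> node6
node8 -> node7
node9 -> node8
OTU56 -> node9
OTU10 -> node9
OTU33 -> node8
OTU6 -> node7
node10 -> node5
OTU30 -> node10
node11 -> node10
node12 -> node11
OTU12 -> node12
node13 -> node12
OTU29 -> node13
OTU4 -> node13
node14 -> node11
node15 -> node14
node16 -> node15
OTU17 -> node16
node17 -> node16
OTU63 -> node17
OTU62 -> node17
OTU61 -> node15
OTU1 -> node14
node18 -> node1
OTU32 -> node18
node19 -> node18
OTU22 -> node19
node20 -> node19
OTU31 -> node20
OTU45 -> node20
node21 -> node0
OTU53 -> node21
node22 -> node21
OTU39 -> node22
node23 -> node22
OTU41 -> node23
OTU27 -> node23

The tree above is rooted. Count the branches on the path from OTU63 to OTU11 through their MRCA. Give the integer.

The MRCA of OTU63 and OTU11 is the node subtending (((OTU60,OTU11),OTU2),((OTU26,(((OTU56,OTU10),OTU33),OTU6)),(OTU30,((OTU12,(OTU29,OTU4)),(((OTU17,(OTU63,OTU62)),OTU61),OTU1))))).
From OTU63 up to that node: 8 branches. From OTU11 up to the same node: 3 branches. Total: 8 + 3 = 11.

11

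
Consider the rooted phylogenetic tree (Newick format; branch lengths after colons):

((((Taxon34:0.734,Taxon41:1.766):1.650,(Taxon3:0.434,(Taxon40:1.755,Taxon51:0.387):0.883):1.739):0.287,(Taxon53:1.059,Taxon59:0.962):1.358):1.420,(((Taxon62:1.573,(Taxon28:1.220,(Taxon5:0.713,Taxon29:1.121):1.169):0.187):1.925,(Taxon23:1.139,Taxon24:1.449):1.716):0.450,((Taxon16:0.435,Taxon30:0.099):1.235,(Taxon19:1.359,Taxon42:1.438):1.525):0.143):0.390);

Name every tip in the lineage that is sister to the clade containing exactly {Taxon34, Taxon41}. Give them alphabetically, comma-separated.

The clade containing exactly {Taxon34, Taxon41} attaches to the tree at the node subtending ((Taxon34,Taxon41),(Taxon3,(Taxon40,Taxon51))).
The other lineage descending from that same node — the sister group — is (Taxon3,(Taxon40,Taxon51)); its 3 tips in alphabetical order are the answer.

Taxon3, Taxon40, Taxon51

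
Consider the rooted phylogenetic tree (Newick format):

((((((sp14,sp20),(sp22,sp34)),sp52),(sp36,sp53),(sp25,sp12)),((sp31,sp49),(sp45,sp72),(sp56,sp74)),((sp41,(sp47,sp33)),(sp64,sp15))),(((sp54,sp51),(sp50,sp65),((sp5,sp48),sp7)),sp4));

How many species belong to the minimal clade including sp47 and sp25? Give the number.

20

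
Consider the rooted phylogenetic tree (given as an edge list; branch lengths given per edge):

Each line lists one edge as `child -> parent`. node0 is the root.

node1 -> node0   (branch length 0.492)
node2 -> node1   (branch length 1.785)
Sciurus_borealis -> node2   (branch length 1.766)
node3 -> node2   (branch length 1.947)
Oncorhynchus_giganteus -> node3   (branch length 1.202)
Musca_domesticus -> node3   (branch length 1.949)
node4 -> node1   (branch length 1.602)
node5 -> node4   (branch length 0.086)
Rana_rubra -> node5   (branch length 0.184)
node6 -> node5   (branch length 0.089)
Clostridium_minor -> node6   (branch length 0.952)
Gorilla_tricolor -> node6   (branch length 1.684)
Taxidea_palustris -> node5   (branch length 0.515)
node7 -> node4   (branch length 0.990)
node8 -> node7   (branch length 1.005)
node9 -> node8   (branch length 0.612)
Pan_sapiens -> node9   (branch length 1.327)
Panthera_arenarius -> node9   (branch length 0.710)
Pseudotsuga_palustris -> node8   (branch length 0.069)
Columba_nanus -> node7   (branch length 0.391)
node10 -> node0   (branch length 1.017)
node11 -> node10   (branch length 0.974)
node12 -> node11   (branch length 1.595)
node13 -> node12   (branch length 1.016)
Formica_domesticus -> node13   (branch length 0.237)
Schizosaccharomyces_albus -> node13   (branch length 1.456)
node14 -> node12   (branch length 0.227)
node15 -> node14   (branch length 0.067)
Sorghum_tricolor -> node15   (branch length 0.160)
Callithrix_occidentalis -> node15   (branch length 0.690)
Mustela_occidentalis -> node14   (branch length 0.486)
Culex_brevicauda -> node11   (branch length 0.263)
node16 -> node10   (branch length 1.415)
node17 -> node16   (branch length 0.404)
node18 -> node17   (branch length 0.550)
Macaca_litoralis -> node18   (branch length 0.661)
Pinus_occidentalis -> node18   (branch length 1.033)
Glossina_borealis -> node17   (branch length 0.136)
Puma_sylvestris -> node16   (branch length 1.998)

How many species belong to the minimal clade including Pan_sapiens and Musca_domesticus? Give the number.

The MRCA of Pan_sapiens and Musca_domesticus is the node subtending ((Sciurus_borealis,(Oncorhynchus_giganteus,Musca_domesticus)),((Rana_rubra,(Clostridium_minor,Gorilla_tricolor),Taxidea_palustris),(((Pan_sapiens,Panthera_arenarius),Pseudotsuga_palustris),Columba_nanus))).
That clade contains 11 terminal taxa: Clostridium_minor, Columba_nanus, Gorilla_tricolor, Musca_domesticus, Oncorhynchus_giganteus, Pan_sapiens, Panthera_arenarius, Pseudotsuga_palustris, Rana_rubra, Sciurus_borealis, Taxidea_palustris.

11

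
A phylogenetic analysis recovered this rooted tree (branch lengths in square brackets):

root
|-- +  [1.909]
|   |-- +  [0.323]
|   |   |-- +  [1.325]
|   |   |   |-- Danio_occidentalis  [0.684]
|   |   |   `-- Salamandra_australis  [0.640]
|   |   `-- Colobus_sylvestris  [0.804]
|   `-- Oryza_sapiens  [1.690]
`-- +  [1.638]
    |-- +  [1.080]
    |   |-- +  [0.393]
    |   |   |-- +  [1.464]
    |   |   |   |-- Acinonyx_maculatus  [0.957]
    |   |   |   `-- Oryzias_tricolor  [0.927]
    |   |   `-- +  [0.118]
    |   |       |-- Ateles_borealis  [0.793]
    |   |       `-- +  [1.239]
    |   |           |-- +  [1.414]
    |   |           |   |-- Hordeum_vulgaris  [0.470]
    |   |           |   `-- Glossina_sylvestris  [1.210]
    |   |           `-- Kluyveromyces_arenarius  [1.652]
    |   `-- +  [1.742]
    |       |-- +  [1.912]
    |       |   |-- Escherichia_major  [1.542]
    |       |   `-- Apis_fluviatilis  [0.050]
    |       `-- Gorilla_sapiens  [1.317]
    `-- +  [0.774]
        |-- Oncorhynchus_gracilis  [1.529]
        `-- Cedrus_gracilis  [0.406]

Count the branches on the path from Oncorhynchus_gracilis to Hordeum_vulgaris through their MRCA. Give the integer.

8

The MRCA of Oncorhynchus_gracilis and Hordeum_vulgaris is the node subtending ((((Acinonyx_maculatus,Oryzias_tricolor),(Ateles_borealis,((Hordeum_vulgaris,Glossina_sylvestris),Kluyveromyces_arenarius))),((Escherichia_major,Apis_fluviatilis),Gorilla_sapiens)),(Oncorhynchus_gracilis,Cedrus_gracilis)).
From Oncorhynchus_gracilis up to that node: 2 branches. From Hordeum_vulgaris up to the same node: 6 branches. Total: 2 + 6 = 8.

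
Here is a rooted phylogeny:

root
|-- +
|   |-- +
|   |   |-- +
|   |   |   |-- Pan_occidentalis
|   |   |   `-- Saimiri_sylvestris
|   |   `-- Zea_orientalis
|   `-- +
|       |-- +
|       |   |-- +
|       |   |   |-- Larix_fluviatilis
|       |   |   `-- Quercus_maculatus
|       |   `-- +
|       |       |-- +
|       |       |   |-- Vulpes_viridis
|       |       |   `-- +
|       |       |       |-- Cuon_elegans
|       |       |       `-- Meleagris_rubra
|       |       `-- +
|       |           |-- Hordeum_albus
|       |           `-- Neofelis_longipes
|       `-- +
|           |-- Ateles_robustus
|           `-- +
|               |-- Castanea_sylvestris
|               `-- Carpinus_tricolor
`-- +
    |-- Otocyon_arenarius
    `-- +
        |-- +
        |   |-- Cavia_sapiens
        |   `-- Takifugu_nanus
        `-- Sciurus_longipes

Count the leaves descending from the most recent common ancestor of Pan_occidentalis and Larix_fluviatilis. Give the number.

The MRCA of Pan_occidentalis and Larix_fluviatilis is the node subtending (((Pan_occidentalis,Saimiri_sylvestris),Zea_orientalis),(((Larix_fluviatilis,Quercus_maculatus),((Vulpes_viridis,(Cuon_elegans,Meleagris_rubra)),(Hordeum_albus,Neofelis_longipes))),(Ateles_robustus,(Castanea_sylvestris,Carpinus_tricolor)))).
That clade contains 13 terminal taxa: Ateles_robustus, Carpinus_tricolor, Castanea_sylvestris, Cuon_elegans, Hordeum_albus, Larix_fluviatilis, Meleagris_rubra, Neofelis_longipes, Pan_occidentalis, Quercus_maculatus, Saimiri_sylvestris, Vulpes_viridis, Zea_orientalis.

13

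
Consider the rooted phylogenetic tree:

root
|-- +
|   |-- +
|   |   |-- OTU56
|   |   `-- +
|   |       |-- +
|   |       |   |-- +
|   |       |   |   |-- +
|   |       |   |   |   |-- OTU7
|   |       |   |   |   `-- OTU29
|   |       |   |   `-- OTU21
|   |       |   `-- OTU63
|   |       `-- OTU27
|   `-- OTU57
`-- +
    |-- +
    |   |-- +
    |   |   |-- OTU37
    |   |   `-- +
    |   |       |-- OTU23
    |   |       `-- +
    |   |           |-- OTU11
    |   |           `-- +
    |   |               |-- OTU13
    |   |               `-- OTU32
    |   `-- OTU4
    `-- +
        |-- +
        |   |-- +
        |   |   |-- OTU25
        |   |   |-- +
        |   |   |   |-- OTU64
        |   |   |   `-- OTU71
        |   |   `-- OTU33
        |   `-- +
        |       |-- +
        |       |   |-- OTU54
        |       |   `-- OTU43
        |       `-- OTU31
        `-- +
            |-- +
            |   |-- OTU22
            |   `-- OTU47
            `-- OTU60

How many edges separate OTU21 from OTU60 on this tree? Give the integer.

The MRCA of OTU21 and OTU60 is the root of the tree.
From OTU21 up to that node: 6 branches. From OTU60 up to the same node: 4 branches. Total: 6 + 4 = 10.

10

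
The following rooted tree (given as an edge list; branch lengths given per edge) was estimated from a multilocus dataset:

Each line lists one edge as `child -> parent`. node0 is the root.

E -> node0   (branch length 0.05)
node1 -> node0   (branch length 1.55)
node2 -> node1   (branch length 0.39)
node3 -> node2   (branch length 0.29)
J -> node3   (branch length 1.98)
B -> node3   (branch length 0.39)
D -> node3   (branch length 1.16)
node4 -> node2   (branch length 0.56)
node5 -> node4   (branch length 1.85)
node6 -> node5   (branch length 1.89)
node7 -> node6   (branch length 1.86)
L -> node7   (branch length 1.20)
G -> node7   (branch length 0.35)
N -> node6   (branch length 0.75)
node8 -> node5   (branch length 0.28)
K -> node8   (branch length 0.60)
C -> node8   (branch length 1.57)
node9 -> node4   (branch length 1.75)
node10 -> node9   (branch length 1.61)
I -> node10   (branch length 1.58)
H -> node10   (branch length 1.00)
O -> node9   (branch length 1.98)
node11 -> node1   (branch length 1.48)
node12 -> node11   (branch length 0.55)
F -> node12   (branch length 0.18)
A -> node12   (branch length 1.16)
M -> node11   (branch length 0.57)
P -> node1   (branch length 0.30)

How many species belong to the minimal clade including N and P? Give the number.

15

The MRCA of N and P is the node subtending (((J,B,D),((((L,G),N),(K,C)),((I,H),O))),((F,A),M),P).
That clade contains 15 terminal taxa: A, B, C, D, F, G, H, I, J, K, L, M, N, O, P.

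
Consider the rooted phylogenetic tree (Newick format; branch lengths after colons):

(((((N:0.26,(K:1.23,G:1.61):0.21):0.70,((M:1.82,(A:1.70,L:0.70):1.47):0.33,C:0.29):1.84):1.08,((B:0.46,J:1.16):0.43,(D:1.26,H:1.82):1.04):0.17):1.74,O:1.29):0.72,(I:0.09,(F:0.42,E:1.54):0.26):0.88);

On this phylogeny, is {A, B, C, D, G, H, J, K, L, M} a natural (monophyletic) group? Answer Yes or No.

No

The MRCA of the listed taxa subtends (((N,(K,G)),((M,(A,L)),C)),((B,J),(D,H))).
That clade also contains N, which is not in the proposed group, so the group is not monophyletic.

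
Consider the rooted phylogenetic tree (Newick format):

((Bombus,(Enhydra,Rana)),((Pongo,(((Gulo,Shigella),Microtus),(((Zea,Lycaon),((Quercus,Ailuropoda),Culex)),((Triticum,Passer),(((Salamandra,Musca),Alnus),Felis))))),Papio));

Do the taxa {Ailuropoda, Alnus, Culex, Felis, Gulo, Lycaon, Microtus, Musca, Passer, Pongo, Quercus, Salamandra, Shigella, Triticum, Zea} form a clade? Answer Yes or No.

The most recent common ancestor of these taxa subtends (Pongo,(((Gulo,Shigella),Microtus),(((Zea,Lycaon),((Quercus,Ailuropoda),Culex)),((Triticum,Passer),(((Salamandra,Musca),Alnus),Felis))))).
That clade has exactly 15 tips — every listed taxon and nothing else — so the group is monophyletic.

Yes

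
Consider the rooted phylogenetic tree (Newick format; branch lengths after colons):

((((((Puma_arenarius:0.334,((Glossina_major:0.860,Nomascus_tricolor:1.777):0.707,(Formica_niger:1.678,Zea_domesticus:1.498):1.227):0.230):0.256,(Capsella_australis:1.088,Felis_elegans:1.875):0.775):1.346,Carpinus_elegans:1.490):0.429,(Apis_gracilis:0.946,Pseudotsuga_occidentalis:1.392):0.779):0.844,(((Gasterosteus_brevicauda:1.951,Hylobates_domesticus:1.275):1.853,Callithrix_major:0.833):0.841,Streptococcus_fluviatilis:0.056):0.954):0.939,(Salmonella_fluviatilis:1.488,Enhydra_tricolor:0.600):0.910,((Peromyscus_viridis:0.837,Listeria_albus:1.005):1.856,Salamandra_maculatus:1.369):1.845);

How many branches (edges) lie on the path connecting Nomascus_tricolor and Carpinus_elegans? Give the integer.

The MRCA of Nomascus_tricolor and Carpinus_elegans is the node subtending (((Puma_arenarius,((Glossina_major,Nomascus_tricolor),(Formica_niger,Zea_domesticus))),(Capsella_australis,Felis_elegans)),Carpinus_elegans).
From Nomascus_tricolor up to that node: 5 branches. From Carpinus_elegans up to the same node: 1 branch. Total: 5 + 1 = 6.

6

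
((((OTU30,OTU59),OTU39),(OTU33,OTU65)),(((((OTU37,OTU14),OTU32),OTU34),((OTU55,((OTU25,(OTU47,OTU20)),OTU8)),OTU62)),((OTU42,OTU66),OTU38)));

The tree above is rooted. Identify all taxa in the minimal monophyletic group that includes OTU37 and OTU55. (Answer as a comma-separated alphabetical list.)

OTU14, OTU20, OTU25, OTU32, OTU34, OTU37, OTU47, OTU55, OTU62, OTU8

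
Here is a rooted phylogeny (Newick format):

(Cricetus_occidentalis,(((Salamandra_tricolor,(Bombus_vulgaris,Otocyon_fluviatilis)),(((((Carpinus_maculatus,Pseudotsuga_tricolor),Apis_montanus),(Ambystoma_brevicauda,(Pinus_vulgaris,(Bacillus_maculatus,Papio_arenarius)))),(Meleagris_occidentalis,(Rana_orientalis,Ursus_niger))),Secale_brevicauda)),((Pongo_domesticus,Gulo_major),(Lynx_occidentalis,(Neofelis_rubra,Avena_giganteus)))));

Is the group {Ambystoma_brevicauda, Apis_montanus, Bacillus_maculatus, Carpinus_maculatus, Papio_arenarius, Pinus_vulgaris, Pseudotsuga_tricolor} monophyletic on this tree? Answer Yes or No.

Yes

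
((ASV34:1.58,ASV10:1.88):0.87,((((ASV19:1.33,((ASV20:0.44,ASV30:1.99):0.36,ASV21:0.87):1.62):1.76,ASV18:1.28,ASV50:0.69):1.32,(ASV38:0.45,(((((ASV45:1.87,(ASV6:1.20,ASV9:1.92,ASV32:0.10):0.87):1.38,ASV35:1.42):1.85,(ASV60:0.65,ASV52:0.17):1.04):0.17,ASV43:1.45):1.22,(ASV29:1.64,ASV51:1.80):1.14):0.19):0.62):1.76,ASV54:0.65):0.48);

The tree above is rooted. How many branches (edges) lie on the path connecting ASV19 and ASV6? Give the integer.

11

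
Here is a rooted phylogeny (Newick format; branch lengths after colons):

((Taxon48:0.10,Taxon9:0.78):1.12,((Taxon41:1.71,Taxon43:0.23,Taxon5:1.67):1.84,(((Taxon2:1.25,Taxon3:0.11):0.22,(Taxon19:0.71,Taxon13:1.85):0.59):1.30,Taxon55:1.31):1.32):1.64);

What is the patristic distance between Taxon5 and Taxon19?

The path runs Taxon5 → … → MRCA → … → Taxon19; the MRCA is the node subtending ((Taxon41,Taxon43,Taxon5),(((Taxon2,Taxon3),(Taxon19,Taxon13)),Taxon55)).
Branch lengths along that path: 1.67 + 1.84 + 1.32 + 1.30 + 0.59 + 0.71 = 7.43.

7.43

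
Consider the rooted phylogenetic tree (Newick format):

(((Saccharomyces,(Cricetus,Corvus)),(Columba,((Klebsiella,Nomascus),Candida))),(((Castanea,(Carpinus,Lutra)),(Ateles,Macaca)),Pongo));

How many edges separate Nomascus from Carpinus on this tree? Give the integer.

The MRCA of Nomascus and Carpinus is the root of the tree.
From Nomascus up to that node: 5 branches. From Carpinus up to the same node: 5 branches. Total: 5 + 5 = 10.

10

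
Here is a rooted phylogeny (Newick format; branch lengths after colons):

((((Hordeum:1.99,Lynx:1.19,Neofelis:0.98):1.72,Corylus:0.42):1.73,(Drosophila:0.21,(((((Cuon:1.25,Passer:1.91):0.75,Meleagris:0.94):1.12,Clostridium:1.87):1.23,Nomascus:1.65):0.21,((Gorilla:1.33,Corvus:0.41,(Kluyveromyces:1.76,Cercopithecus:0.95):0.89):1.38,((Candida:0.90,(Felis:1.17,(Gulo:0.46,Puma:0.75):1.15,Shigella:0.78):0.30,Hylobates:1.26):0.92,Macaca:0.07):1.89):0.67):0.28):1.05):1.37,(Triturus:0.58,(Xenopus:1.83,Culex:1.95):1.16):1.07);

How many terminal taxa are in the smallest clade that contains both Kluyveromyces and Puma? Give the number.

The MRCA of Kluyveromyces and Puma is the node subtending ((Gorilla,Corvus,(Kluyveromyces,Cercopithecus)),((Candida,(Felis,(Gulo,Puma),Shigella),Hylobates),Macaca)).
That clade contains 11 terminal taxa: Candida, Cercopithecus, Corvus, Felis, Gorilla, Gulo, Hylobates, Kluyveromyces, Macaca, Puma, Shigella.

11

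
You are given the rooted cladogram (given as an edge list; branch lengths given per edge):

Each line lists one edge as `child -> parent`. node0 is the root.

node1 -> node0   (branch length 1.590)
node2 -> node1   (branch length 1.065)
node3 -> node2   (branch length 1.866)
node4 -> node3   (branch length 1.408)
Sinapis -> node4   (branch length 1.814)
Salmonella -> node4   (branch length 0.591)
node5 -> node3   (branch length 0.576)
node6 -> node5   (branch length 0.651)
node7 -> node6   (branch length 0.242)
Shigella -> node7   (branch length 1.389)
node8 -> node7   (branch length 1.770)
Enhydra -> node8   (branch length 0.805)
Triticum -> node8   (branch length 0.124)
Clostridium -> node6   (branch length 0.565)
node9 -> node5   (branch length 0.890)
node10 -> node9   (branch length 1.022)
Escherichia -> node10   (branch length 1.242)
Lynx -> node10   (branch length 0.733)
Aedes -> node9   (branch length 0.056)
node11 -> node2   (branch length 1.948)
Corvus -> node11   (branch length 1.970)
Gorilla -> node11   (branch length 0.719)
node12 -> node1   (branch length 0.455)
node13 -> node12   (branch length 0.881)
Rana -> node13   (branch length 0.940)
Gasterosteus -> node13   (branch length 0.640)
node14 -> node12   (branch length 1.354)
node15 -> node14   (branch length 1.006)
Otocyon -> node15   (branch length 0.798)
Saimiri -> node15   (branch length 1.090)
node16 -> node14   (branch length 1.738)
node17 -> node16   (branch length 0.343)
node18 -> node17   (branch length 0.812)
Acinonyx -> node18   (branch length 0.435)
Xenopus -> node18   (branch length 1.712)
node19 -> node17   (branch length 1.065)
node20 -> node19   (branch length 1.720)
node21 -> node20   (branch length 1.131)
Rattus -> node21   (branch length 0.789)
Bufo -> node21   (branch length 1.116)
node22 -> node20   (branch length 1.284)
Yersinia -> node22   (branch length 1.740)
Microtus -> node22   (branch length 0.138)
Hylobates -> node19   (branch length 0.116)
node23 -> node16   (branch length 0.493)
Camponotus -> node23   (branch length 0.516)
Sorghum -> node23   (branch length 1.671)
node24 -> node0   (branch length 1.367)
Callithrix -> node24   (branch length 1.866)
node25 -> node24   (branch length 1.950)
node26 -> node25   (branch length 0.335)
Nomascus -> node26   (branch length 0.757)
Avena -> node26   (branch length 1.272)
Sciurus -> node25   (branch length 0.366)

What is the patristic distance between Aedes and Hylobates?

9.524

The path runs Aedes → … → MRCA → … → Hylobates; the MRCA is the node subtending ((((Sinapis,Salmonella),(((Shigella,(Enhydra,Triticum)),Clostridium),((Escherichia,Lynx),Aedes))),(Corvus,Gorilla)),((Rana,Gasterosteus),((Otocyon,Saimiri),(((Acinonyx,Xenopus),(((Rattus,Bufo),(Yersinia,Microtus)),Hylobates)),(Camponotus,Sorghum))))).
Branch lengths along that path: 0.056 + 0.890 + 0.576 + 1.866 + 1.065 + 0.455 + 1.354 + 1.738 + 0.343 + 1.065 + 0.116 = 9.524.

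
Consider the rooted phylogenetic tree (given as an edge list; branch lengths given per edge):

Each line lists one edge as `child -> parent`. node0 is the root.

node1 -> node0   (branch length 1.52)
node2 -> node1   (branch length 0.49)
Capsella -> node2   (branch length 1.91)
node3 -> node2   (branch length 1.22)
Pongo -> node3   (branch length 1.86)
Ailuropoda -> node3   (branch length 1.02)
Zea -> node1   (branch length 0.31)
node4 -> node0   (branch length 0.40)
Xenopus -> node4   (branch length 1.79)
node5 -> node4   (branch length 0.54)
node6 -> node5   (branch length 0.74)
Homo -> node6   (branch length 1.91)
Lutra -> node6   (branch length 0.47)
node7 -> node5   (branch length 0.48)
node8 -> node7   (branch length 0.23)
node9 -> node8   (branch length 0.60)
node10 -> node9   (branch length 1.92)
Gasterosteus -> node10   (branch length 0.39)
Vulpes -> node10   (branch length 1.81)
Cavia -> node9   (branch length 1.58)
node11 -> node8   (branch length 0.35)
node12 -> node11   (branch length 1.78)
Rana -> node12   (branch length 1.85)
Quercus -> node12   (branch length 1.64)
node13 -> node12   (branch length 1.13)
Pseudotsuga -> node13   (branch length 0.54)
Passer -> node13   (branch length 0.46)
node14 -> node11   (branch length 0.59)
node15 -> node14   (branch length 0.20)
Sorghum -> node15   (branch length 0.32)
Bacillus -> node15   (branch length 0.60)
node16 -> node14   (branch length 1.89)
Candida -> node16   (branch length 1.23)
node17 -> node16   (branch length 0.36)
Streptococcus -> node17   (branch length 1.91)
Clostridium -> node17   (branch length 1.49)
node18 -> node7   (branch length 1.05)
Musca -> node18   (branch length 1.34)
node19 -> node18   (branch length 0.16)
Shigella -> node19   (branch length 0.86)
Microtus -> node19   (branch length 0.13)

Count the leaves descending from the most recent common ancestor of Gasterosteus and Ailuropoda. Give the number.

22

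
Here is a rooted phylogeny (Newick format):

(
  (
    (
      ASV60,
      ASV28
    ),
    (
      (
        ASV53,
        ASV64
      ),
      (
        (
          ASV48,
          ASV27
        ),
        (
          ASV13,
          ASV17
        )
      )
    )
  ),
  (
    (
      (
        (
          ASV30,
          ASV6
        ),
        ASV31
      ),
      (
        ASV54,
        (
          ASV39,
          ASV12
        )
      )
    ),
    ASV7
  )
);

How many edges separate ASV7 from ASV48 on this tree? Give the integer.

The MRCA of ASV7 and ASV48 is the root of the tree.
From ASV7 up to that node: 2 branches. From ASV48 up to the same node: 5 branches. Total: 2 + 5 = 7.

7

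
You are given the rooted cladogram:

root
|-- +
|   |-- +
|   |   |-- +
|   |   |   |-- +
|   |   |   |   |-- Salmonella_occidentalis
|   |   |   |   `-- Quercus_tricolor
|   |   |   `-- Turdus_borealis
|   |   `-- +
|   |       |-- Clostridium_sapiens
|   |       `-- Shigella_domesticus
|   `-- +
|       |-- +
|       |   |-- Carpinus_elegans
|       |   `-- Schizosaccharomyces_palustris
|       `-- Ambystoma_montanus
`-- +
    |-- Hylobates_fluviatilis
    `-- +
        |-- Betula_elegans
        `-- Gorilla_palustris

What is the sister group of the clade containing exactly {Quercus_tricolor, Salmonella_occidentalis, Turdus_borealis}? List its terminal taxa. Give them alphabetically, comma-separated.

The clade containing exactly {Quercus_tricolor, Salmonella_occidentalis, Turdus_borealis} attaches to the tree at the node subtending (((Salmonella_occidentalis,Quercus_tricolor),Turdus_borealis),(Clostridium_sapiens,Shigella_domesticus)).
The other lineage descending from that same node — the sister group — is (Clostridium_sapiens,Shigella_domesticus); its 2 tips in alphabetical order are the answer.

Clostridium_sapiens, Shigella_domesticus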